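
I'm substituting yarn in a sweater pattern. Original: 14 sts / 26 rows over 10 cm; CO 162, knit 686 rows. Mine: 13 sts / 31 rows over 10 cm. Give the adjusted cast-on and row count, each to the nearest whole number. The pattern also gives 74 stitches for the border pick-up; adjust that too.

Stitches: 162 × 13/14 = 150.43 → 150.
Rows: 686 × 31/26 = 817.92 → 818.
border pick-up: 74 × 13/14 = 68.71 → 69.

Cast on 150 stitches; work 818 rows; border pick-up 69 stitches.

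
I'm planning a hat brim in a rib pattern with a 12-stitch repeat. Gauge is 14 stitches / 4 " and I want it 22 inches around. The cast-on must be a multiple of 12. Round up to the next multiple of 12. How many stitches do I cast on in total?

84 stitches.

14 / 4 = 3.5 sts per inch.
22 × 3.5 = 77.00 sts.
Next multiple of 12: 84.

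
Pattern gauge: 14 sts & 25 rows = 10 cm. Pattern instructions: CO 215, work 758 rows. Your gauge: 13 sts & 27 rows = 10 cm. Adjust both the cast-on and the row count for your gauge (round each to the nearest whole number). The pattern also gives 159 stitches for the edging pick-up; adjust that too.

Cast on 200 stitches; work 819 rows; edging pick-up 148 stitches.

Stitches: 215 × 13/14 = 199.64 → 200.
Rows: 758 × 27/25 = 818.64 → 819.
edging pick-up: 159 × 13/14 = 147.64 → 148.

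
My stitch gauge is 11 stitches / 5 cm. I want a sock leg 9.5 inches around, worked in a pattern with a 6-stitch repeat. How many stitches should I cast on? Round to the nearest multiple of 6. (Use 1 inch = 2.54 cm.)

9.5 in = 9.5 × 2.54 = 24.13 cm.
11 / 5 = 2.2 sts/cm.
24.13 × 2.2 = 53.09 sts.
→ 54.

54 stitches.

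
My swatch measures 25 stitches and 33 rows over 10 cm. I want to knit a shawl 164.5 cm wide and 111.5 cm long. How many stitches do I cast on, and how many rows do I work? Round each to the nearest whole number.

Stitch gauge = 25/10 = 2.5 sts/cm; 164.5 × 2.5 = 411.25 → 411 sts.
Row gauge = 33/10 = 3.3 rows/cm; 111.5 × 3.3 = 367.95 → 368 rows.

Cast on 411 stitches and work 368 rows.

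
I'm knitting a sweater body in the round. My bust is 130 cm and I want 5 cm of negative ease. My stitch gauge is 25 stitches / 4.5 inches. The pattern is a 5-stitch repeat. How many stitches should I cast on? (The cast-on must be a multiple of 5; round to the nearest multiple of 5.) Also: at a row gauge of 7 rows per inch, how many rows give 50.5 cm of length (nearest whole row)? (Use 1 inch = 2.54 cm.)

Cast on 275 stitches; work 139 rows.

Finished = 130 − 5 = 125 cm.
125 cm × 1/2.54 = 49.21 inches.
25/4.5 = 5.556 sts per in; 49.21 × 5.556 = 273.40 sts.
Nearest multiple of 5 → 275.
50.5 cm = 19.88 inches; × 7 = 139.17 → 139 rows.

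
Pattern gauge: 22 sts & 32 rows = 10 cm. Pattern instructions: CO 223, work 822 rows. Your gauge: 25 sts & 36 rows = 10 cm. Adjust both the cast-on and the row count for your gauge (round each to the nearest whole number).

Stitches: 223 × 25/22 = 253.41 → 253.
Rows: 822 × 36/32 = 924.75 → 925.

Cast on 253 stitches; work 925 rows.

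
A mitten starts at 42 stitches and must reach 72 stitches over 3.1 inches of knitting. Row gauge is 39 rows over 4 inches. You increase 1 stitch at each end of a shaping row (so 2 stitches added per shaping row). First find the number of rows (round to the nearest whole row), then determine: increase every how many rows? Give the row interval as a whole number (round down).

Rows = 3.1 × 9.75 = 30.2 → 30 rows.
Stitches to add: 30 → 15 shaping rows (at 2 st each).
30 / 15 = 2.00 → every 2 rows.

Increase every 2nd row.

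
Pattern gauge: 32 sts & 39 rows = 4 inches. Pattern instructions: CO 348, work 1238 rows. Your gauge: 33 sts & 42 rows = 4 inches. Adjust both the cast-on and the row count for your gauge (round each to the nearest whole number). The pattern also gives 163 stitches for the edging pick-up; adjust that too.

Stitches: 348 × 33/32 = 358.88 → 359.
Rows: 1238 × 42/39 = 1333.23 → 1333.
edging pick-up: 163 × 33/32 = 168.09 → 168.

Cast on 359 stitches; work 1333 rows; edging pick-up 168 stitches.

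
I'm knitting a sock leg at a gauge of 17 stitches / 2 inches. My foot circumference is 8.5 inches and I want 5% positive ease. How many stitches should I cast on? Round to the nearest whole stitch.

CO 76 sts.

Finished = 8.5 × 1.05 = 8.93 in.
17 / 2 = 8.5 sts per inch.
8.93 × 8.5 = 75.86 sts.
→ 76 sts.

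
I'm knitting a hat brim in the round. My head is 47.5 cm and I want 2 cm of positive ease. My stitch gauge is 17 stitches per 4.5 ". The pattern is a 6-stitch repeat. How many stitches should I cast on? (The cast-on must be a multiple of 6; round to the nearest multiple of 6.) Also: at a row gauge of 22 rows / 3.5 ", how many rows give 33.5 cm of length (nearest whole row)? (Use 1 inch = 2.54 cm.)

Cast on 72 stitches; work 83 rows.

Finished = 47.5 + 2 = 49.5 cm.
49.5 cm × 1/2.54 = 19.49 inches.
17/4.5 = 3.778 sts per in; 19.49 × 3.778 = 73.62 sts.
Nearest multiple of 6 → 72.
33.5 cm = 13.19 inches; × 6.286 = 82.90 → 83 rows.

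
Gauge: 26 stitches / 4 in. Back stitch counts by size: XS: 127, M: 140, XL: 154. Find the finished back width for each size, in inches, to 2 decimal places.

26/4 = 6.5 sts per in.
XS: 127 / 6.5 = 19.538 → 19.54 in.
M: 140 / 6.5 = 21.538 → 21.54 in.
XL: 154 / 6.5 = 23.692 → 23.69 in.

XS 19.54 inches; M 21.54 inches; XL 23.69 inches.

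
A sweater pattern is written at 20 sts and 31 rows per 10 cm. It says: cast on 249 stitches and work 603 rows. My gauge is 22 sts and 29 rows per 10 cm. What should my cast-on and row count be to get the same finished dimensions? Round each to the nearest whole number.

Cast on 274 stitches; work 564 rows.

Stitches: 249 × 22/20 = 273.90 → 274.
Rows: 603 × 29/31 = 564.10 → 564.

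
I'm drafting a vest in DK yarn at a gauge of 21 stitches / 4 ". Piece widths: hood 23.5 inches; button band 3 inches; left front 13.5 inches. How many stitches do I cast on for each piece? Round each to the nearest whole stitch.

Rate = 21/4 = 5.25 sts per in.
hood: 23.5 × 5.25 = 123.38 → 123.
button band: 3 × 5.25 = 15.75 → 16.
left front: 13.5 × 5.25 = 70.88 → 71.

hood 123; button band 16; left front 71.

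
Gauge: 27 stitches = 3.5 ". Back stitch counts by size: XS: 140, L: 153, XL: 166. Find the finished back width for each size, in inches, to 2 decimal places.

27/3.5 = 7.714 sts per in.
XS: 140 / 7.714 = 18.148 → 18.15 in.
L: 153 / 7.714 = 19.833 → 19.83 in.
XL: 166 / 7.714 = 21.519 → 21.52 in.

XS 18.15 inches; L 19.83 inches; XL 21.52 inches.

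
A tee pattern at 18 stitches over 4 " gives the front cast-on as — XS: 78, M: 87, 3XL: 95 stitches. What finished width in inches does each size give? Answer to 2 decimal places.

XS 17.33 inches; M 19.33 inches; 3XL 21.11 inches.

18/4 = 4.5 sts per in.
XS: 78 / 4.5 = 17.333 → 17.33 in.
M: 87 / 4.5 = 19.333 → 19.33 in.
3XL: 95 / 4.5 = 21.111 → 21.11 in.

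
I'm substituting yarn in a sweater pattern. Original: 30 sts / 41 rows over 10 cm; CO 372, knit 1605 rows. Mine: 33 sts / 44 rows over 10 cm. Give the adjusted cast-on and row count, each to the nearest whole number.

Cast on 409 stitches; work 1722 rows.

Stitches: 372 × 33/30 = 409.20 → 409.
Rows: 1605 × 44/41 = 1722.44 → 1722.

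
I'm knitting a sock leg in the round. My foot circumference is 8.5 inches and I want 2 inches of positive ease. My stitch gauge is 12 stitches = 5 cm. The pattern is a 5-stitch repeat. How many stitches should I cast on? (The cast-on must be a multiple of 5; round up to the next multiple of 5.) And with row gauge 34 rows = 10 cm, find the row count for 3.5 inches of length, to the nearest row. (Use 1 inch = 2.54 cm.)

Cast on 65 stitches; work 30 rows.

Finished = 8.5 + 2 = 10.5 inches.
10.5 inches × 2.54 = 26.67 cm.
12/5 = 2.4 sts per cm; 26.67 × 2.4 = 64.01 sts.
Next multiple of 5 → 65.
3.5 inches = 8.89 cm; × 3.4 = 30.23 → 30 rows.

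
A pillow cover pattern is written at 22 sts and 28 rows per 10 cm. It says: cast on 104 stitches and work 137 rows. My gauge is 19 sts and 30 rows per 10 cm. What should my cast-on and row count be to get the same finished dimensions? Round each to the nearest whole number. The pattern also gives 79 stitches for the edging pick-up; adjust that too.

Cast on 90 stitches; work 147 rows; edging pick-up 68 stitches.

Stitches: 104 × 19/22 = 89.82 → 90.
Rows: 137 × 30/28 = 146.79 → 147.
edging pick-up: 79 × 19/22 = 68.23 → 68.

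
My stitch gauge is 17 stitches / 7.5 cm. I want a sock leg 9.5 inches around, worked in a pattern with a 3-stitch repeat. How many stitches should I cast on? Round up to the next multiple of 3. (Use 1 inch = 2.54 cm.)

Cast on 57 stitches.

9.5 in = 9.5 × 2.54 = 24.13 cm.
17 / 7.5 = 2.267 sts/cm.
24.13 × 2.267 = 54.69 sts.
→ 57.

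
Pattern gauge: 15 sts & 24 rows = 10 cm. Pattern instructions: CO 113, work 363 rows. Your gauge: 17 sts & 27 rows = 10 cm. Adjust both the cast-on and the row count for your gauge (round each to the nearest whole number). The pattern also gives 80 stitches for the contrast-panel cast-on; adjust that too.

Stitches: 113 × 17/15 = 128.07 → 128.
Rows: 363 × 27/24 = 408.38 → 408.
contrast-panel cast-on: 80 × 17/15 = 90.67 → 91.

Cast on 128 stitches; work 408 rows; contrast-panel cast-on 91 stitches.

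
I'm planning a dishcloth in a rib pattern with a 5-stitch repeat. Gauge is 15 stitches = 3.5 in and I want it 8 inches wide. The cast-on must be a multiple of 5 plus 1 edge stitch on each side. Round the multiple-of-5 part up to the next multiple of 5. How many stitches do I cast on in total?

Cast on 37 stitches.

15 / 3.5 = 4.286 sts per inch.
8 × 4.286 = 34.29 sts.
Less 2 edge sts → 32.29 for the repeat.
Next multiple of 5: 35.
Add back 2 edge sts → 37.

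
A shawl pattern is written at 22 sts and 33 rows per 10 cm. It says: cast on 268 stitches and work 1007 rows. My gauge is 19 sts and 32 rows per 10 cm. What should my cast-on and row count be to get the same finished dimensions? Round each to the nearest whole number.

Cast on 231 stitches; work 976 rows.

Stitches: 268 × 19/22 = 231.45 → 231.
Rows: 1007 × 32/33 = 976.48 → 976.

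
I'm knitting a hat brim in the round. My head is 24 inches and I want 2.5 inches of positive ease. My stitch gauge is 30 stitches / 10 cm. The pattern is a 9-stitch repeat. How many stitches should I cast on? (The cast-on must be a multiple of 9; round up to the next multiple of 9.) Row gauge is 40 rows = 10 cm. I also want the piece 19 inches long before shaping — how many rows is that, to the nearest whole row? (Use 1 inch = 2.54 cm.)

Cast on 207 stitches; work 193 rows.

Finished = 24 + 2.5 = 26.5 inches.
26.5 inches × 2.54 = 67.31 cm.
30/10 = 3 sts per cm; 67.31 × 3 = 201.93 sts.
Next multiple of 9 → 207.
19 inches = 48.26 cm; × 4 = 193.04 → 193 rows.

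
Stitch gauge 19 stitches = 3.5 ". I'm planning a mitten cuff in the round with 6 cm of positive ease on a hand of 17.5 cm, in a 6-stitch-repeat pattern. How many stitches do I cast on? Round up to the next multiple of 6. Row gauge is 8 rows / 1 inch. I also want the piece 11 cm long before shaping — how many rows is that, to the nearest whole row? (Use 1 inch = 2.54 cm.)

Finished = 17.5 + 6 = 23.5 cm.
23.5 cm × 1/2.54 = 9.25 inches.
19/3.5 = 5.429 sts per in; 9.25 × 5.429 = 50.22 sts.
Next multiple of 6 → 54.
11 cm = 4.33 inches; × 8 = 34.65 → 35 rows.

Cast on 54 stitches; work 35 rows.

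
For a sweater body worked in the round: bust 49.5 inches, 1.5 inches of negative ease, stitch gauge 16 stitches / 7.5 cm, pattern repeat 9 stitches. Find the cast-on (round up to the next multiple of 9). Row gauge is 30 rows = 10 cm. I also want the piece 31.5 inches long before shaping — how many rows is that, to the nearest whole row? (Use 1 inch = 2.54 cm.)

Finished = 49.5 − 1.5 = 48 inches.
48 inches × 2.54 = 121.92 cm.
16/7.5 = 2.133 sts per cm; 121.92 × 2.133 = 260.10 sts.
Next multiple of 9 → 261.
31.5 inches = 80.01 cm; × 3 = 240.03 → 240 rows.

Cast on 261 stitches; work 240 rows.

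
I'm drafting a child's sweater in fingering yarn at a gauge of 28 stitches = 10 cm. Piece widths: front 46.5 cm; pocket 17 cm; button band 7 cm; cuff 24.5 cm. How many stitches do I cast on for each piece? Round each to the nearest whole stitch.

Rate = 28/10 = 2.8 sts per cm.
front: 46.5 × 2.8 = 130.20 → 130.
pocket: 17 × 2.8 = 47.60 → 48.
button band: 7 × 2.8 = 19.60 → 20.
cuff: 24.5 × 2.8 = 68.60 → 69.

front 130; pocket 48; button band 20; cuff 69.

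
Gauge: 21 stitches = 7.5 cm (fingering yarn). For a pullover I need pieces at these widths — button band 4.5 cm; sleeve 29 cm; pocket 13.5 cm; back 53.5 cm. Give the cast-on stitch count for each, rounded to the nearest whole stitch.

button band 13; sleeve 81; pocket 38; back 150.

Rate = 21/7.5 = 2.8 sts per cm.
button band: 4.5 × 2.8 = 12.60 → 13.
sleeve: 29 × 2.8 = 81.20 → 81.
pocket: 13.5 × 2.8 = 37.80 → 38.
back: 53.5 × 2.8 = 149.80 → 150.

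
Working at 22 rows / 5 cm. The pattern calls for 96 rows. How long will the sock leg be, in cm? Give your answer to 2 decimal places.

21.82 cm.

22 rows / 5 cm = 4.4 rows per cm.
96 / 4.4 = 21.818 cm.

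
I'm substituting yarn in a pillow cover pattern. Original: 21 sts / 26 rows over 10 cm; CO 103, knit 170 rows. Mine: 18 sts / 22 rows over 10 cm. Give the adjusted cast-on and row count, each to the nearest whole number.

Cast on 88 stitches; work 144 rows.

Stitches: 103 × 18/21 = 88.29 → 88.
Rows: 170 × 22/26 = 143.85 → 144.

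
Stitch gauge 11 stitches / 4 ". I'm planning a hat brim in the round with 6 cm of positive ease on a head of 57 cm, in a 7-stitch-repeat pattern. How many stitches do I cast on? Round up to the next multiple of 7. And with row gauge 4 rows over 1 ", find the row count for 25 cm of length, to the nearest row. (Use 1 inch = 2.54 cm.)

Finished = 57 + 6 = 63 cm.
63 cm × 1/2.54 = 24.80 inches.
11/4 = 2.75 sts per in; 24.80 × 2.75 = 68.21 sts.
Next multiple of 7 → 70.
25 cm = 9.84 inches; × 4 = 39.37 → 39 rows.

Cast on 70 stitches; work 39 rows.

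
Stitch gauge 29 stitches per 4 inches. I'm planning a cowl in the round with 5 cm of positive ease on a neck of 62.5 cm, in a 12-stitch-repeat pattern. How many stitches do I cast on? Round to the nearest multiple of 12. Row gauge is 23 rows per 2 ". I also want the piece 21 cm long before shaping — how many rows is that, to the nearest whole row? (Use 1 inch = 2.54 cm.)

Cast on 192 stitches; work 95 rows.

Finished = 62.5 + 5 = 67.5 cm.
67.5 cm × 1/2.54 = 26.57 inches.
29/4 = 7.25 sts per in; 26.57 × 7.25 = 192.67 sts.
Nearest multiple of 12 → 192.
21 cm = 8.27 inches; × 11.5 = 95.08 → 95 rows.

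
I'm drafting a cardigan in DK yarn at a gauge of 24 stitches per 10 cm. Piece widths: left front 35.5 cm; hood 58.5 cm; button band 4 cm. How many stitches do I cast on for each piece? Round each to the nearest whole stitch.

Rate = 24/10 = 2.4 sts per cm.
left front: 35.5 × 2.4 = 85.20 → 85.
hood: 58.5 × 2.4 = 140.40 → 140.
button band: 4 × 2.4 = 9.60 → 10.

left front 85; hood 140; button band 10.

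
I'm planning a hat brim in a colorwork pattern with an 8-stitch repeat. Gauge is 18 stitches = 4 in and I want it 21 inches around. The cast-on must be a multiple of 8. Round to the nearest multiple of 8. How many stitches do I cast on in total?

96 stitches.

18 / 4 = 4.5 sts per inch.
21 × 4.5 = 94.50 sts.
Nearest multiple of 8: 96.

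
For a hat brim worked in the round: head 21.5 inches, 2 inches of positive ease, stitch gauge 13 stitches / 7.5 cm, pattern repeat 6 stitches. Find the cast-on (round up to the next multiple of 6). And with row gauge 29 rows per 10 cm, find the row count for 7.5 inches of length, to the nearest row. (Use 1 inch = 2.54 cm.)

Cast on 108 stitches; work 55 rows.

Finished = 21.5 + 2 = 23.5 inches.
23.5 inches × 2.54 = 59.69 cm.
13/7.5 = 1.733 sts per cm; 59.69 × 1.733 = 103.46 sts.
Next multiple of 6 → 108.
7.5 inches = 19.05 cm; × 2.9 = 55.24 → 55 rows.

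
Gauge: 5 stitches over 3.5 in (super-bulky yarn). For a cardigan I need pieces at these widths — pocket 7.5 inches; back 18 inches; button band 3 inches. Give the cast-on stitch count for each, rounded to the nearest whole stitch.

pocket 11; back 26; button band 4.

Rate = 5/3.5 = 1.429 sts per in.
pocket: 7.5 × 1.429 = 10.71 → 11.
back: 18 × 1.429 = 25.71 → 26.
button band: 3 × 1.429 = 4.29 → 4.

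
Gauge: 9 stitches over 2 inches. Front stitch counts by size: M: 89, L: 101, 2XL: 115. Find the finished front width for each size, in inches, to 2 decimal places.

9/2 = 4.5 sts per in.
M: 89 / 4.5 = 19.778 → 19.78 in.
L: 101 / 4.5 = 22.444 → 22.44 in.
2XL: 115 / 4.5 = 25.556 → 25.56 in.

M 19.78 inches; L 22.44 inches; 2XL 25.56 inches.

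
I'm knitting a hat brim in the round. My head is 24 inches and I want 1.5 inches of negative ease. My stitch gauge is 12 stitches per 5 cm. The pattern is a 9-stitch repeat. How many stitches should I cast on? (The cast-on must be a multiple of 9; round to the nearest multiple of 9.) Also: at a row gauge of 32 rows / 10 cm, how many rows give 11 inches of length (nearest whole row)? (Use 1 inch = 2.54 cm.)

Cast on 135 stitches; work 89 rows.

Finished = 24 − 1.5 = 22.5 inches.
22.5 inches × 2.54 = 57.15 cm.
12/5 = 2.4 sts per cm; 57.15 × 2.4 = 137.16 sts.
Nearest multiple of 9 → 135.
11 inches = 27.94 cm; × 3.2 = 89.41 → 89 rows.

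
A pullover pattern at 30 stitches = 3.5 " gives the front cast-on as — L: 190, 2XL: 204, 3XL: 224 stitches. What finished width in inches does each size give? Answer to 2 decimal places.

L 22.17 inches; 2XL 23.80 inches; 3XL 26.13 inches.

30/3.5 = 8.571 sts per in.
L: 190 / 8.571 = 22.167 → 22.17 in.
2XL: 204 / 8.571 = 23.800 → 23.80 in.
3XL: 224 / 8.571 = 26.133 → 26.13 in.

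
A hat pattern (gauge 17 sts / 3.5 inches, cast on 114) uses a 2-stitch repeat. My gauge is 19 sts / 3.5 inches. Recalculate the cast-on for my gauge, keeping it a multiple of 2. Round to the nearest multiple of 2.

114 × 19 / 17 = 127.41.
Nearest multiple of 2: 128.

CO 128 sts.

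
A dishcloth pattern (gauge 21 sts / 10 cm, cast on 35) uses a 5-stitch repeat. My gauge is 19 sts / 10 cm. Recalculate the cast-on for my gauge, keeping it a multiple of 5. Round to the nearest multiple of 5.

35 × 19 / 21 = 31.67.
Nearest multiple of 5: 30.

CO 30 sts.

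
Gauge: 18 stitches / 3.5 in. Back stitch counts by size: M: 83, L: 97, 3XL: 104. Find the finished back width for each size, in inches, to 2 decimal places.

18/3.5 = 5.143 sts per in.
M: 83 / 5.143 = 16.139 → 16.14 in.
L: 97 / 5.143 = 18.861 → 18.86 in.
3XL: 104 / 5.143 = 20.222 → 20.22 in.

M 16.14 inches; L 18.86 inches; 3XL 20.22 inches.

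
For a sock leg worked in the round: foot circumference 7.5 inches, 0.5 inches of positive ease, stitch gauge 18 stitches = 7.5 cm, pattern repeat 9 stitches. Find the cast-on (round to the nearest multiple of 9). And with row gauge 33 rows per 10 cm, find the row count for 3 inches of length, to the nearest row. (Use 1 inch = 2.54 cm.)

Finished = 7.5 + 0.5 = 8 inches.
8 inches × 2.54 = 20.32 cm.
18/7.5 = 2.4 sts per cm; 20.32 × 2.4 = 48.77 sts.
Nearest multiple of 9 → 45.
3 inches = 7.62 cm; × 3.3 = 25.15 → 25 rows.

Cast on 45 stitches; work 25 rows.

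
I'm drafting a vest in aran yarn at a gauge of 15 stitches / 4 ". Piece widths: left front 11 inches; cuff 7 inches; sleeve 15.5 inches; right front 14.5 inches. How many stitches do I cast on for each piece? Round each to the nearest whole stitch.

left front 41; cuff 26; sleeve 58; right front 54.

Rate = 15/4 = 3.75 sts per in.
left front: 11 × 3.75 = 41.25 → 41.
cuff: 7 × 3.75 = 26.25 → 26.
sleeve: 15.5 × 3.75 = 58.12 → 58.
right front: 14.5 × 3.75 = 54.38 → 54.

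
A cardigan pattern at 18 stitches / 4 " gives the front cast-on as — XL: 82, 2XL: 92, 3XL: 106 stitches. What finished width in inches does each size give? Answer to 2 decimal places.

XL 18.22 inches; 2XL 20.44 inches; 3XL 23.56 inches.

18/4 = 4.5 sts per in.
XL: 82 / 4.5 = 18.222 → 18.22 in.
2XL: 92 / 4.5 = 20.444 → 20.44 in.
3XL: 106 / 4.5 = 23.556 → 23.56 in.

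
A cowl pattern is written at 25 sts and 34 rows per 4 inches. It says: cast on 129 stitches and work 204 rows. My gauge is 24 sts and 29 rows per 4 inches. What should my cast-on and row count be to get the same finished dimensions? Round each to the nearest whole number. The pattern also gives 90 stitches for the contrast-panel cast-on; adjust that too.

Stitches: 129 × 24/25 = 123.84 → 124.
Rows: 204 × 29/34 = 174.00 → 174.
contrast-panel cast-on: 90 × 24/25 = 86.40 → 86.

Cast on 124 stitches; work 174 rows; contrast-panel cast-on 86 stitches.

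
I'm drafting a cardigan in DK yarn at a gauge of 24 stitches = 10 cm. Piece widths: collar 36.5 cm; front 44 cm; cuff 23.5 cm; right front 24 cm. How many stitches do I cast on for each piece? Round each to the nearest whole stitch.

collar 88; front 106; cuff 56; right front 58.

Rate = 24/10 = 2.4 sts per cm.
collar: 36.5 × 2.4 = 87.60 → 88.
front: 44 × 2.4 = 105.60 → 106.
cuff: 23.5 × 2.4 = 56.40 → 56.
right front: 24 × 2.4 = 57.60 → 58.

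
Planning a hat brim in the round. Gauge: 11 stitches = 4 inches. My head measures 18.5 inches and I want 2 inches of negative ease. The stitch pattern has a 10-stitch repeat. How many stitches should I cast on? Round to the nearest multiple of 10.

Finished = 18.5 − 2 = 16.5 inches.
11 / 4 = 2.75 sts/in.
16.5 × 2.75 = 45.38 sts.
Nearest multiple of 10: 50.

CO 50 sts.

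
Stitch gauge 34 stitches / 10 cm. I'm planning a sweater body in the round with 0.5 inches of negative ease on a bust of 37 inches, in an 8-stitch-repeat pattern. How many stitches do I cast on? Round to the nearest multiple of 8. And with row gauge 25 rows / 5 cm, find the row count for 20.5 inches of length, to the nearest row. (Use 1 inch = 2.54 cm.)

Finished = 37 − 0.5 = 36.5 inches.
36.5 inches × 2.54 = 92.71 cm.
34/10 = 3.4 sts per cm; 92.71 × 3.4 = 315.21 sts.
Nearest multiple of 8 → 312.
20.5 inches = 52.07 cm; × 5 = 260.35 → 260 rows.

Cast on 312 stitches; work 260 rows.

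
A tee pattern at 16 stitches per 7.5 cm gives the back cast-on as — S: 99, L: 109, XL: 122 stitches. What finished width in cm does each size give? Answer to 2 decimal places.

S 46.41 cm; L 51.09 cm; XL 57.19 cm.

16/7.5 = 2.133 sts per cm.
S: 99 / 2.133 = 46.406 → 46.41 cm.
L: 109 / 2.133 = 51.094 → 51.09 cm.
XL: 122 / 2.133 = 57.188 → 57.19 cm.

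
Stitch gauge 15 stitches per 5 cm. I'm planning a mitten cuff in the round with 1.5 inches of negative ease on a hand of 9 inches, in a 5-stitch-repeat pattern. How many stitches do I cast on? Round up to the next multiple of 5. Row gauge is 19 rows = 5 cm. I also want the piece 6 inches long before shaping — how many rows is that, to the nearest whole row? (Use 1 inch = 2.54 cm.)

Finished = 9 − 1.5 = 7.5 inches.
7.5 inches × 2.54 = 19.05 cm.
15/5 = 3 sts per cm; 19.05 × 3 = 57.15 sts.
Next multiple of 5 → 60.
6 inches = 15.24 cm; × 3.8 = 57.91 → 58 rows.

Cast on 60 stitches; work 58 rows.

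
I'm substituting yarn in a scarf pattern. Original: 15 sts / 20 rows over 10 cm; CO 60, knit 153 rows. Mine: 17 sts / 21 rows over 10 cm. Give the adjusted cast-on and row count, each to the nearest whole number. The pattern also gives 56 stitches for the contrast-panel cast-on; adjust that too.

Stitches: 60 × 17/15 = 68.00 → 68.
Rows: 153 × 21/20 = 160.65 → 161.
contrast-panel cast-on: 56 × 17/15 = 63.47 → 63.

Cast on 68 stitches; work 161 rows; contrast-panel cast-on 63 stitches.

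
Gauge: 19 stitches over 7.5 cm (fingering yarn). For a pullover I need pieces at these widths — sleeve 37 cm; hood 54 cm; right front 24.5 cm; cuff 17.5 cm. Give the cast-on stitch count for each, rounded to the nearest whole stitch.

Rate = 19/7.5 = 2.533 sts per cm.
sleeve: 37 × 2.533 = 93.73 → 94.
hood: 54 × 2.533 = 136.80 → 137.
right front: 24.5 × 2.533 = 62.07 → 62.
cuff: 17.5 × 2.533 = 44.33 → 44.

sleeve 94; hood 137; right front 62; cuff 44.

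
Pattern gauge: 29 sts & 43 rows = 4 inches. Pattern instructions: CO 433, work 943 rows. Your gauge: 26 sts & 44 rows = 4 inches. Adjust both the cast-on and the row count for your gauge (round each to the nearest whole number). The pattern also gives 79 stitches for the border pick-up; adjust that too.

Cast on 388 stitches; work 965 rows; border pick-up 71 stitches.

Stitches: 433 × 26/29 = 388.21 → 388.
Rows: 943 × 44/43 = 964.93 → 965.
border pick-up: 79 × 26/29 = 70.83 → 71.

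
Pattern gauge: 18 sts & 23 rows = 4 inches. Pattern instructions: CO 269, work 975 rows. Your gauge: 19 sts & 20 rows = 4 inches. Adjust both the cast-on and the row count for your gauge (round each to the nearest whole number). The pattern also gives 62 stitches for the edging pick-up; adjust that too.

Cast on 284 stitches; work 848 rows; edging pick-up 65 stitches.

Stitches: 269 × 19/18 = 283.94 → 284.
Rows: 975 × 20/23 = 847.83 → 848.
edging pick-up: 62 × 19/18 = 65.44 → 65.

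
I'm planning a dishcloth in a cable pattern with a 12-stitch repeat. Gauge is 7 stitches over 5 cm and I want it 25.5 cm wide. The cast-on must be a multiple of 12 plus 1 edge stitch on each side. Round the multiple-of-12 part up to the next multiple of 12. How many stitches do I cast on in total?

7 / 5 = 1.4 sts per cm.
25.5 × 1.4 = 35.70 sts.
Less 2 edge sts → 33.70 for the repeat.
Next multiple of 12: 36.
Add back 2 edge sts → 38.

Cast on 38 stitches.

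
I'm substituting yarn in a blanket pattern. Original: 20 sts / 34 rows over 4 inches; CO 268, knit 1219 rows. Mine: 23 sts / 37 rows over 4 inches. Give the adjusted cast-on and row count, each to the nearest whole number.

Stitches: 268 × 23/20 = 308.20 → 308.
Rows: 1219 × 37/34 = 1326.56 → 1327.

Cast on 308 stitches; work 1327 rows.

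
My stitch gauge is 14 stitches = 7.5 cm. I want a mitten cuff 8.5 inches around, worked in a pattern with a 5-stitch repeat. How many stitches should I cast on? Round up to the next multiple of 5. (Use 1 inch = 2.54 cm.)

8.5 in = 8.5 × 2.54 = 21.59 cm.
14 / 7.5 = 1.867 sts/cm.
21.59 × 1.867 = 40.30 sts.
→ 45.

Cast on 45 stitches.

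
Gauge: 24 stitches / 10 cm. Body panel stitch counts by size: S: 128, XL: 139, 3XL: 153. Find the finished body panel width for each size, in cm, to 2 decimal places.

S 53.33 cm; XL 57.92 cm; 3XL 63.75 cm.

24/10 = 2.4 sts per cm.
S: 128 / 2.4 = 53.333 → 53.33 cm.
XL: 139 / 2.4 = 57.917 → 57.92 cm.
3XL: 153 / 2.4 = 63.750 → 63.75 cm.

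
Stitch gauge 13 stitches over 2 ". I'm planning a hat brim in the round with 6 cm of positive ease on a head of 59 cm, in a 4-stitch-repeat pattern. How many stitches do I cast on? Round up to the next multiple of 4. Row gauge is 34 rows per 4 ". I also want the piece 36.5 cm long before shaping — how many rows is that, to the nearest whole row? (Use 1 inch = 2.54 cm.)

Finished = 59 + 6 = 65 cm.
65 cm × 1/2.54 = 25.59 inches.
13/2 = 6.5 sts per in; 25.59 × 6.5 = 166.34 sts.
Next multiple of 4 → 168.
36.5 cm = 14.37 inches; × 8.5 = 122.15 → 122 rows.

Cast on 168 stitches; work 122 rows.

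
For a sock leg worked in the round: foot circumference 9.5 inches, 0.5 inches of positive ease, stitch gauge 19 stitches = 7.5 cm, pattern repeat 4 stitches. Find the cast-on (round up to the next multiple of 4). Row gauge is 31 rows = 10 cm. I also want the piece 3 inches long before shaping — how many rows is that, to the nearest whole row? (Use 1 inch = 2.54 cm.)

Finished = 9.5 + 0.5 = 10 inches.
10 inches × 2.54 = 25.40 cm.
19/7.5 = 2.533 sts per cm; 25.40 × 2.533 = 64.35 sts.
Next multiple of 4 → 68.
3 inches = 7.62 cm; × 3.1 = 23.62 → 24 rows.

Cast on 68 stitches; work 24 rows.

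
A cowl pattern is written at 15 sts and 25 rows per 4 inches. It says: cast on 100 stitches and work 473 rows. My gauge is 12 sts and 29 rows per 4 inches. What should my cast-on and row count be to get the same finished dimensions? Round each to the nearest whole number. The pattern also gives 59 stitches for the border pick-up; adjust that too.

Cast on 80 stitches; work 549 rows; border pick-up 47 stitches.

Stitches: 100 × 12/15 = 80.00 → 80.
Rows: 473 × 29/25 = 548.68 → 549.
border pick-up: 59 × 12/15 = 47.20 → 47.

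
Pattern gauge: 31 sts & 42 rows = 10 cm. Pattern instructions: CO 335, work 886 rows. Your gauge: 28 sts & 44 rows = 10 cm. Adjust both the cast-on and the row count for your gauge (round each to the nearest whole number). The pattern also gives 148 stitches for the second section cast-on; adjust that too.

Cast on 303 stitches; work 928 rows; second section cast-on 134 stitches.

Stitches: 335 × 28/31 = 302.58 → 303.
Rows: 886 × 44/42 = 928.19 → 928.
second section cast-on: 148 × 28/31 = 133.68 → 134.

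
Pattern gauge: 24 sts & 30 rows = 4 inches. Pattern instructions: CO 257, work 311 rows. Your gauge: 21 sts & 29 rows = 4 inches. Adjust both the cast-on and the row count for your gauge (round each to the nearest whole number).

Cast on 225 stitches; work 301 rows.

Stitches: 257 × 21/24 = 224.88 → 225.
Rows: 311 × 29/30 = 300.63 → 301.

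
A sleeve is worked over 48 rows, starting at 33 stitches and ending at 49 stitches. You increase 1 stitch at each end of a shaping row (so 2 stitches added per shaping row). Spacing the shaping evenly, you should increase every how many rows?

Increase every 6th row.

Stitches to add: |49 − 33| = 16.
Shaping rows needed: 16 / 2 = 8.
48 rows / 8 = every 6 rows.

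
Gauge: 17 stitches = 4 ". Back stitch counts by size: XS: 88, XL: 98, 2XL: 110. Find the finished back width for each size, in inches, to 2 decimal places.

XS 20.71 inches; XL 23.06 inches; 2XL 25.88 inches.

17/4 = 4.25 sts per in.
XS: 88 / 4.25 = 20.706 → 20.71 in.
XL: 98 / 4.25 = 23.059 → 23.06 in.
2XL: 110 / 4.25 = 25.882 → 25.88 in.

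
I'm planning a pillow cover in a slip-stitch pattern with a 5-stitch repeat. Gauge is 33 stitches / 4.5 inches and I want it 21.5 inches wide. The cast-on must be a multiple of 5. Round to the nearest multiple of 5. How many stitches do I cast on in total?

CO 160 sts.

33 / 4.5 = 7.333 sts per inch.
21.5 × 7.333 = 157.67 sts.
Nearest multiple of 5: 160.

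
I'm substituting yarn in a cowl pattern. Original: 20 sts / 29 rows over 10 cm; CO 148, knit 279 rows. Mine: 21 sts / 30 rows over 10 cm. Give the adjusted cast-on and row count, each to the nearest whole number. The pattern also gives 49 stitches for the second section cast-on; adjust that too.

Stitches: 148 × 21/20 = 155.40 → 155.
Rows: 279 × 30/29 = 288.62 → 289.
second section cast-on: 49 × 21/20 = 51.45 → 51.

Cast on 155 stitches; work 289 rows; second section cast-on 51 stitches.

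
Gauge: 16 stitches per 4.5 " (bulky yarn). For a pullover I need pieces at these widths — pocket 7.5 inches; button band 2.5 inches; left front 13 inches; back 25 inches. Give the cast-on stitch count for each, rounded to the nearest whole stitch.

pocket 27; button band 9; left front 46; back 89.

Rate = 16/4.5 = 3.556 sts per in.
pocket: 7.5 × 3.556 = 26.67 → 27.
button band: 2.5 × 3.556 = 8.89 → 9.
left front: 13 × 3.556 = 46.22 → 46.
back: 25 × 3.556 = 88.89 → 89.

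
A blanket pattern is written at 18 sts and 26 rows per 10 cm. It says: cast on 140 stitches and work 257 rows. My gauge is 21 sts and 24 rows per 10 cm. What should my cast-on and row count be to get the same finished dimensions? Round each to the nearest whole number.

Stitches: 140 × 21/18 = 163.33 → 163.
Rows: 257 × 24/26 = 237.23 → 237.

Cast on 163 stitches; work 237 rows.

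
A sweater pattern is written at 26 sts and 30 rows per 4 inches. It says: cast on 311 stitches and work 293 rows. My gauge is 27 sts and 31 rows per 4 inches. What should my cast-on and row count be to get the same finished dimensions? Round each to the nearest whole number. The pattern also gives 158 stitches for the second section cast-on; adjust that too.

Stitches: 311 × 27/26 = 322.96 → 323.
Rows: 293 × 31/30 = 302.77 → 303.
second section cast-on: 158 × 27/26 = 164.08 → 164.

Cast on 323 stitches; work 303 rows; second section cast-on 164 stitches.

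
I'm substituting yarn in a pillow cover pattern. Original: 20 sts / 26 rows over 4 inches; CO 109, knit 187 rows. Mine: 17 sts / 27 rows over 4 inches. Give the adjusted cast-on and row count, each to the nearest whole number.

Stitches: 109 × 17/20 = 92.65 → 93.
Rows: 187 × 27/26 = 194.19 → 194.

Cast on 93 stitches; work 194 rows.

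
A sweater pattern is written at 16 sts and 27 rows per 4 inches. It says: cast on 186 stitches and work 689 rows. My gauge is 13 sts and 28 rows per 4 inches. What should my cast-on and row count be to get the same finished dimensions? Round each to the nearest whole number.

Cast on 151 stitches; work 715 rows.

Stitches: 186 × 13/16 = 151.12 → 151.
Rows: 689 × 28/27 = 714.52 → 715.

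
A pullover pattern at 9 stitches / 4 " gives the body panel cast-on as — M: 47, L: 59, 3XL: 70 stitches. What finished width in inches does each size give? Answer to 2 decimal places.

M 20.89 inches; L 26.22 inches; 3XL 31.11 inches.

9/4 = 2.25 sts per in.
M: 47 / 2.25 = 20.889 → 20.89 in.
L: 59 / 2.25 = 26.222 → 26.22 in.
3XL: 70 / 2.25 = 31.111 → 31.11 in.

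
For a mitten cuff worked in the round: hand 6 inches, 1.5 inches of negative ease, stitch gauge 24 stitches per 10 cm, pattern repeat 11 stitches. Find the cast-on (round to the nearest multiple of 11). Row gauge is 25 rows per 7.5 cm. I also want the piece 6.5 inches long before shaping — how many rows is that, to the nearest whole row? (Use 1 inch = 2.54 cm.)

Cast on 22 stitches; work 55 rows.

Finished = 6 − 1.5 = 4.5 inches.
4.5 inches × 2.54 = 11.43 cm.
24/10 = 2.4 sts per cm; 11.43 × 2.4 = 27.43 sts.
Nearest multiple of 11 → 22.
6.5 inches = 16.51 cm; × 3.333 = 55.03 → 55 rows.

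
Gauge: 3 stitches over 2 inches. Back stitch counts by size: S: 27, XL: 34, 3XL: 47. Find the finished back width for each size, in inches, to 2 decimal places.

3/2 = 1.5 sts per in.
S: 27 / 1.5 = 18.000 → 18.00 in.
XL: 34 / 1.5 = 22.667 → 22.67 in.
3XL: 47 / 1.5 = 31.333 → 31.33 in.

S 18.00 inches; XL 22.67 inches; 3XL 31.33 inches.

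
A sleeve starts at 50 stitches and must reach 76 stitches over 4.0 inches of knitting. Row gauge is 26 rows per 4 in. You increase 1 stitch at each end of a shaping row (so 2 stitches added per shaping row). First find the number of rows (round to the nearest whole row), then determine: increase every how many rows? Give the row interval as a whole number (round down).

Increase every 2nd row.

Rows = 4.0 × 6.5 = 26.0 → 26 rows.
Stitches to add: 26 → 13 shaping rows (at 2 st each).
26 / 13 = 2.00 → every 2 rows.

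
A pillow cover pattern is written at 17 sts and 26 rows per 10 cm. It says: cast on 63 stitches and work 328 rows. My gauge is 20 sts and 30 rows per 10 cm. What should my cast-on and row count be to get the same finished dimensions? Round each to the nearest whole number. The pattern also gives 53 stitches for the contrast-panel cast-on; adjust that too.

Stitches: 63 × 20/17 = 74.12 → 74.
Rows: 328 × 30/26 = 378.46 → 378.
contrast-panel cast-on: 53 × 20/17 = 62.35 → 62.

Cast on 74 stitches; work 378 rows; contrast-panel cast-on 62 stitches.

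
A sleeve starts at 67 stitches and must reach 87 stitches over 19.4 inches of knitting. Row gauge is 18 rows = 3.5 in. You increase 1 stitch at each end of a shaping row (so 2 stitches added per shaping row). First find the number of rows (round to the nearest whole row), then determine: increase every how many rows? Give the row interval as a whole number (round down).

Rows = 19.4 × 5.143 = 99.8 → 100 rows.
Stitches to add: 20 → 10 shaping rows (at 2 st each).
100 / 10 = 10.00 → every 10 rows.

Increase every 10th row.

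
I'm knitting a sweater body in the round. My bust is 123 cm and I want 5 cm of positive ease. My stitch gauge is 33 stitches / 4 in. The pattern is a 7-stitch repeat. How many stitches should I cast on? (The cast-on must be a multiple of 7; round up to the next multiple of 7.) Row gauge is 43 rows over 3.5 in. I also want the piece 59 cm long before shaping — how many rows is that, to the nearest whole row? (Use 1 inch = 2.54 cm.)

Finished = 123 + 5 = 128 cm.
128 cm × 1/2.54 = 50.39 inches.
33/4 = 8.25 sts per in; 50.39 × 8.25 = 415.75 sts.
Next multiple of 7 → 420.
59 cm = 23.23 inches; × 12.286 = 285.38 → 285 rows.

Cast on 420 stitches; work 285 rows.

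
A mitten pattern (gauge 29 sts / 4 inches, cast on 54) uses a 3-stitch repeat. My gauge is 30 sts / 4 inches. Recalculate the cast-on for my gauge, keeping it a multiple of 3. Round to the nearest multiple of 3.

54 × 30 / 29 = 55.86.
Nearest multiple of 3: 57.

Cast on 57 stitches.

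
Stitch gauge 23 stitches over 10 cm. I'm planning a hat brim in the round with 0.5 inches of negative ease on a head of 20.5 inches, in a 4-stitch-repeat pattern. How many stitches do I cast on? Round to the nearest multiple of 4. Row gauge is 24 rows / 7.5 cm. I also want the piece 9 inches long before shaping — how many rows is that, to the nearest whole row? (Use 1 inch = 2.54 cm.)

Finished = 20.5 − 0.5 = 20 inches.
20 inches × 2.54 = 50.80 cm.
23/10 = 2.3 sts per cm; 50.80 × 2.3 = 116.84 sts.
Nearest multiple of 4 → 116.
9 inches = 22.86 cm; × 3.2 = 73.15 → 73 rows.

Cast on 116 stitches; work 73 rows.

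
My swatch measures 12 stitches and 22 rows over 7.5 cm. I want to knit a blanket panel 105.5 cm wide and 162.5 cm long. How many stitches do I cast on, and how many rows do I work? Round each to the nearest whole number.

Cast on 169 stitches and work 477 rows.

Stitch gauge = 12/7.5 = 1.6 sts/cm; 105.5 × 1.6 = 168.80 → 169 sts.
Row gauge = 22/7.5 = 2.933 rows/cm; 162.5 × 2.933 = 476.67 → 477 rows.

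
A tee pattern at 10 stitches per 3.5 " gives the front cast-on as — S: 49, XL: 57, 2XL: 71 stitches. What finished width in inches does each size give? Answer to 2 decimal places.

10/3.5 = 2.857 sts per in.
S: 49 / 2.857 = 17.150 → 17.15 in.
XL: 57 / 2.857 = 19.950 → 19.95 in.
2XL: 71 / 2.857 = 24.850 → 24.85 in.

S 17.15 inches; XL 19.95 inches; 2XL 24.85 inches.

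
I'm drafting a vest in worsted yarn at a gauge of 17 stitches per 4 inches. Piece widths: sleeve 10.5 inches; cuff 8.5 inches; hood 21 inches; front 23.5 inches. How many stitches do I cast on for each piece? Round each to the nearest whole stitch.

sleeve 45; cuff 36; hood 89; front 100.

Rate = 17/4 = 4.25 sts per in.
sleeve: 10.5 × 4.25 = 44.62 → 45.
cuff: 8.5 × 4.25 = 36.12 → 36.
hood: 21 × 4.25 = 89.25 → 89.
front: 23.5 × 4.25 = 99.88 → 100.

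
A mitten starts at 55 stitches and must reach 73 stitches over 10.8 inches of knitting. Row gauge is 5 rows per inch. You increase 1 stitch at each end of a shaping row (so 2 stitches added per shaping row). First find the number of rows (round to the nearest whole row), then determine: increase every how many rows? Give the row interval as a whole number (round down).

Increase every 6th row.

Rows = 10.8 × 5 = 54.0 → 54 rows.
Stitches to add: 18 → 9 shaping rows (at 2 st each).
54 / 9 = 6.00 → every 6 rows.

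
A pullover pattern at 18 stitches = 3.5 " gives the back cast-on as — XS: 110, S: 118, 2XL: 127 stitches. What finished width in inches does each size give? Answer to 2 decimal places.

XS 21.39 inches; S 22.94 inches; 2XL 24.69 inches.

18/3.5 = 5.143 sts per in.
XS: 110 / 5.143 = 21.389 → 21.39 in.
S: 118 / 5.143 = 22.944 → 22.94 in.
2XL: 127 / 5.143 = 24.694 → 24.69 in.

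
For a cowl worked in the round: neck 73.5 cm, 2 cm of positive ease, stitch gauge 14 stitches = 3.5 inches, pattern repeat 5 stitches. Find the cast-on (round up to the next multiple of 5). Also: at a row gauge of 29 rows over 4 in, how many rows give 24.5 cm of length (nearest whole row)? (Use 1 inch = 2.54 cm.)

Cast on 120 stitches; work 70 rows.

Finished = 73.5 + 2 = 75.5 cm.
75.5 cm × 1/2.54 = 29.72 inches.
14/3.5 = 4 sts per in; 29.72 × 4 = 118.90 sts.
Next multiple of 5 → 120.
24.5 cm = 9.65 inches; × 7.25 = 69.93 → 70 rows.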